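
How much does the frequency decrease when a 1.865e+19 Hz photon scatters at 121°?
3.471e+18 Hz (decrease)

Convert frequency to wavelength (c = 299792458 m/s):
λ₀ = c/f₀ = 299792458/1.865e+19 = 1.6074663e-11 m = 16.0747 pm

Calculate Compton shift:
Δλ = λ_C(1 - cos(121°)) = 3.6760 pm

Final wavelength:
λ' = λ₀ + Δλ = 16.0747 + 3.6760 = 19.7506 pm

Final frequency:
f' = c/λ' = 299792458/1.9750615e-11 = 1.5178892e+19 Hz

Frequency shift (decrease):
Δf = f₀ - f' = 1.865e+19 - 1.5178892e+19 = 3.471e+18 Hz

(Intermediate values are shown rounded; full precision is carried through to the final answer.)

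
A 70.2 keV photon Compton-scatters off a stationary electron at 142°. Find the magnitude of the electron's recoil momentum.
6.3996e-23 kg·m/s

The electron is initially at rest, so by conservation of momentum:
p⃗_e = p⃗₀ − p⃗'  (incident photon momentum minus scattered photon momentum)

Photon momentum magnitudes (p = h/λ = E/c):
λ₀ = hc/E₀ = 17.6616 pm → p₀ = h/λ₀ = 3.7517e-23 kg·m/s
Δλ = λ_C(1 − cos 142°) = 4.3383 pm
λ' = 21.9998 pm → p' = h/λ' = 3.0119e-23 kg·m/s

The scattered photon makes angle θ = 142° with the incident direction, so by the law of cosines:
|p⃗_e|² = p₀² + p'² − 2p₀p'cos θ
|p⃗_e|² = (3.7517e-23)² + (3.0119e-23)² − 2·3.7517e-23·3.0119e-23·cos(142°)
|p⃗_e| = 6.3996e-23 kg·m/s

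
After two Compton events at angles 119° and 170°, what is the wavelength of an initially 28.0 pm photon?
36.4184 pm

Apply Compton shift twice:

First scattering at θ₁ = 119°:
Δλ₁ = λ_C(1 - cos(119°))
Δλ₁ = 2.4263 × 1.4848
Δλ₁ = 3.6026 pm

After first scattering:
λ₁ = 28.0 + 3.6026 = 31.6026 pm

Second scattering at θ₂ = 170°:
Δλ₂ = λ_C(1 - cos(170°))
Δλ₂ = 2.4263 × 1.9848
Δλ₂ = 4.8158 pm

Final wavelength:
λ₂ = 31.6026 + 4.8158 = 36.4184 pm

Total shift: Δλ_total = 3.6026 + 4.8158 = 8.4184 pm

(Intermediate values are shown rounded; full precision is carried through to the final answer.)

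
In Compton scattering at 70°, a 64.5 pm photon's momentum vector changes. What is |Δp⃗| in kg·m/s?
1.1644e-23 kg·m/s

Photon momentum magnitude is p = h/λ.

Initial momentum:
p₀ = h/λ = 6.6261e-34/6.4500e-11 = 1.0273e-23 kg·m/s

After scattering:
λ' = λ + Δλ = 64.5 + 1.5965 = 66.0965 pm
p' = h/λ' = 6.6261e-34/6.6096e-11 = 1.0025e-23 kg·m/s

Momentum is a vector; the scattered photon's direction makes angle θ = 70° with the incident direction. The magnitude of the vector change Δp⃗ = p⃗₀ − p⃗' is found from the law of cosines:
|Δp⃗|² = p₀² + p'² − 2p₀p'cos θ
|Δp⃗|² = (1.0273e-23)² + (1.0025e-23)² − 2·1.0273e-23·1.0025e-23·cos(70°)
|Δp⃗| = 1.1644e-23 kg·m/s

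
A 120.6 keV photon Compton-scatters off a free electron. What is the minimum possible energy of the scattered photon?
81.9284 keV (at θ = 180°)

The scattered photon has minimum energy when its wavelength is maximum, i.e., when the Compton shift Δλ = λ_C(1 − cos θ) is maximum. This occurs at θ = 180° (backscattering), giving Δλ_max = 2λ_C = 4.8526 pm.

Initial wavelength: λ₀ = hc/E₀ = 10.2806 pm
Maximum final wavelength: λ'_max = λ₀ + 2λ_C = 10.2806 + 4.8526 = 15.1332 pm
Minimum final energy: E'_min = hc/λ'_max = 81.9284 keV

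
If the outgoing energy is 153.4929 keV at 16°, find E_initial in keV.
155.3000 keV

Convert final energy to wavelength (hc ≈ 1239.842 keV·pm):
λ' = hc/E' = 1239.842 / 153.4929 = 8.0775 pm

Calculate the Compton shift:
Δλ = λ_C(1 - cos(16°))
Δλ = 2.4263 × (1 - cos(16°))
Δλ = 0.0940 pm

Initial wavelength:
λ = λ' - Δλ = 8.0775 - 0.0940 = 7.9835 pm

Initial energy:
E = hc/λ = 1239.842 / 7.9835 = 155.3000 keV

(Intermediate values are shown rounded; full precision is carried through to the final answer.)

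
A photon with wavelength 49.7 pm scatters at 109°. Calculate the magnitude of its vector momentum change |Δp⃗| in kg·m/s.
2.1053e-23 kg·m/s

Photon momentum magnitude is p = h/λ.

Initial momentum:
p₀ = h/λ = 6.6261e-34/4.9700e-11 = 1.3332e-23 kg·m/s

After scattering:
λ' = λ + Δλ = 49.7 + 3.2162 = 52.9162 pm
p' = h/λ' = 6.6261e-34/5.2916e-11 = 1.2522e-23 kg·m/s

Momentum is a vector; the scattered photon's direction makes angle θ = 109° with the incident direction. The magnitude of the vector change Δp⃗ = p⃗₀ − p⃗' is found from the law of cosines:
|Δp⃗|² = p₀² + p'² − 2p₀p'cos θ
|Δp⃗|² = (1.3332e-23)² + (1.2522e-23)² − 2·1.3332e-23·1.2522e-23·cos(109°)
|Δp⃗| = 2.1053e-23 kg·m/s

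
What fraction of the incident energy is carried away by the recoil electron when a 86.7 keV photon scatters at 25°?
0.0156 (or 1.56%)

Calculate initial and final photon energies:

Initial: E₀ = 86.7 keV → λ₀ = 14.3004 pm
Compton shift: Δλ = 0.2273 pm
Final wavelength: λ' = 14.5277 pm
Final energy: E' = 85.3433 keV

Fractional energy loss:
(E₀ - E')/E₀ = (86.7000 - 85.3433)/86.7000
= 1.3567/86.7000
= 0.0156
= 1.56%

(Intermediate values are shown rounded; full precision is carried through to the final answer.)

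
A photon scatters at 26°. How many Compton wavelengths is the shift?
0.1012 λ_C

The Compton shift formula is:
Δλ = λ_C(1 - cos θ)

Dividing both sides by λ_C:
Δλ/λ_C = 1 - cos θ

For θ = 26°:
Δλ/λ_C = 1 - cos(26°)
Δλ/λ_C = 1 - 0.8988
Δλ/λ_C = 0.1012

This means the shift is 0.1012 × λ_C = 0.2456 pm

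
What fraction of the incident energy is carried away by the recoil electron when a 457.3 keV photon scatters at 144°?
0.6182 (or 61.82%)

Calculate initial and final photon energies:

Initial: E₀ = 457.3 keV → λ₀ = 2.7112 pm
Compton shift: Δλ = 4.3892 pm
Final wavelength: λ' = 7.1005 pm
Final energy: E' = 174.6143 keV

Fractional energy loss:
(E₀ - E')/E₀ = (457.3000 - 174.6143)/457.3000
= 282.6857/457.3000
= 0.6182
= 61.82%

(Intermediate values are shown rounded; full precision is carried through to the final answer.)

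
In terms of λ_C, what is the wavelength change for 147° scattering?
1.8387 λ_C

The Compton shift formula is:
Δλ = λ_C(1 - cos θ)

Dividing both sides by λ_C:
Δλ/λ_C = 1 - cos θ

For θ = 147°:
Δλ/λ_C = 1 - cos(147°)
Δλ/λ_C = 1 - -0.8387
Δλ/λ_C = 1.8387

This means the shift is 1.8387 × λ_C = 4.4612 pm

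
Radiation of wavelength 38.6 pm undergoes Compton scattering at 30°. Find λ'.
38.9251 pm

Using the Compton formula: λ' = λ + λ_C(1 − cos θ)

For θ = 30°, cos θ = √3/2 (exact) ≈ 0.8660, so:
1 − cos 30° = 1 − (√3/2) ≈ 0.1340

Δλ = λ_C × 0.1340 = 2.4263 × 0.1340 = 0.3251 pm

λ' = 38.6 + 0.3251 = 38.9251 pm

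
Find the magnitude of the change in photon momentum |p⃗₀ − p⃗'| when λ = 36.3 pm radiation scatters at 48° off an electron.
1.4693e-23 kg·m/s

Photon momentum magnitude is p = h/λ.

Initial momentum:
p₀ = h/λ = 6.6261e-34/3.6300e-11 = 1.8254e-23 kg·m/s

After scattering:
λ' = λ + Δλ = 36.3 + 0.8028 = 37.1028 pm
p' = h/λ' = 6.6261e-34/3.7103e-11 = 1.7859e-23 kg·m/s

Momentum is a vector; the scattered photon's direction makes angle θ = 48° with the incident direction. The magnitude of the vector change Δp⃗ = p⃗₀ − p⃗' is found from the law of cosines:
|Δp⃗|² = p₀² + p'² − 2p₀p'cos θ
|Δp⃗|² = (1.8254e-23)² + (1.7859e-23)² − 2·1.8254e-23·1.7859e-23·cos(48°)
|Δp⃗| = 1.4693e-23 kg·m/s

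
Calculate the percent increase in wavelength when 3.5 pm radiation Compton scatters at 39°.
15.4489%

Calculate the Compton shift:
Δλ = λ_C(1 - cos(39°))
Δλ = 2.4263 × (1 - cos(39°))
Δλ = 2.4263 × 0.2229
Δλ = 0.5407 pm

Percentage change:
(Δλ/λ₀) × 100 = (0.5407/3.5) × 100
= 15.4489%

(Intermediate values are shown rounded; full precision is carried through to the final answer.)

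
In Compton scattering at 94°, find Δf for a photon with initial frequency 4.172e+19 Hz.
1.107e+19 Hz (decrease)

Convert frequency to wavelength (c = 299792458 m/s):
λ₀ = c/f₀ = 299792458/4.172e+19 = 7.1858211e-12 m = 7.1858 pm

Calculate Compton shift:
Δλ = λ_C(1 - cos(94°)) = 2.5956 pm

Final wavelength:
λ' = λ₀ + Δλ = 7.1858 + 2.5956 = 9.7814 pm

Final frequency:
f' = c/λ' = 299792458/9.7813822e-12 = 3.0649294e+19 Hz

Frequency shift (decrease):
Δf = f₀ - f' = 4.172e+19 - 3.0649294e+19 = 1.107e+19 Hz

(Intermediate values are shown rounded; full precision is carried through to the final answer.)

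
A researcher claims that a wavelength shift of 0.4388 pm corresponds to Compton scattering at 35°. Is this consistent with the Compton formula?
Yes, consistent

Calculate the expected shift for θ = 35°:

Δλ_expected = λ_C(1 - cos(35°))
Δλ_expected = 2.4263 × (1 - cos(35°))
Δλ_expected = 2.4263 × 0.1808
Δλ_expected = 0.4388 pm

Given shift: 0.4388 pm
Expected shift: 0.4388 pm
Difference: 0.0000 pm

The values match. This is consistent with Compton scattering at the stated angle.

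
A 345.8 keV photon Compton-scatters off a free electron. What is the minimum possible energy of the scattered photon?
146.9346 keV (at θ = 180°)

The scattered photon has minimum energy when its wavelength is maximum, i.e., when the Compton shift Δλ = λ_C(1 − cos θ) is maximum. This occurs at θ = 180° (backscattering), giving Δλ_max = 2λ_C = 4.8526 pm.

Initial wavelength: λ₀ = hc/E₀ = 3.5854 pm
Maximum final wavelength: λ'_max = λ₀ + 2λ_C = 3.5854 + 4.8526 = 8.4381 pm
Minimum final energy: E'_min = hc/λ'_max = 146.9346 keV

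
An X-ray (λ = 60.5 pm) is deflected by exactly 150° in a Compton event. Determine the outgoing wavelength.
65.0276 pm

Using the Compton formula: λ' = λ + λ_C(1 − cos θ)

For θ = 150°, cos θ = -√3/2 (exact) ≈ -0.8660, so:
1 − cos 150° = 1 − (-√3/2) ≈ 1.8660

Δλ = λ_C × 1.8660 = 2.4263 × 1.8660 = 4.5276 pm

λ' = 60.5 + 4.5276 = 65.0276 pm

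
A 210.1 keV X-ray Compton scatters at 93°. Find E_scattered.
146.6489 keV

First convert energy to wavelength:
λ = hc/E, with hc ≈ 1239.842 keV·pm (i.e. 1239.842 eV·nm)

For E = 210.1 keV = 210100 eV:
λ = 1239.842 keV·pm / 210.1 keV
λ = 5.9012 pm

Calculate the Compton shift:
Δλ = λ_C(1 - cos(93°)) = 2.4263 × 1.0523
Δλ = 2.5533 pm

Final wavelength:
λ' = 5.9012 + 2.5533 = 8.4545 pm

Final energy:
E' = hc/λ' = 1239.842 / 8.4545 = 146.6489 keV

(Intermediate values are shown rounded; full precision is carried through to the final answer.)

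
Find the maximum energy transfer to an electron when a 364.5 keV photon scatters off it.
214.2909 keV

Maximum energy transfer occurs at θ = 180° (backscattering).

Initial photon: E₀ = 364.5 keV → λ₀ = 3.4015 pm

Maximum Compton shift (at 180°):
Δλ_max = 2λ_C = 2 × 2.4263 = 4.8526 pm

Final wavelength:
λ' = 3.4015 + 4.8526 = 8.2541 pm

Minimum photon energy (maximum energy to electron):
E'_min = hc/λ' = 150.2091 keV

Maximum electron kinetic energy:
K_max = E₀ - E'_min = 364.5000 - 150.2091 = 214.2909 keV

(Intermediate values are shown rounded; full precision is carried through to the final answer.)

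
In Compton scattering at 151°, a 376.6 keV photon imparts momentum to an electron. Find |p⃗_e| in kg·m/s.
2.7821e-22 kg·m/s

The electron is initially at rest, so by conservation of momentum:
p⃗_e = p⃗₀ − p⃗'  (incident photon momentum minus scattered photon momentum)

Photon momentum magnitudes (p = h/λ = E/c):
λ₀ = hc/E₀ = 3.2922 pm → p₀ = h/λ₀ = 2.0127e-22 kg·m/s
Δλ = λ_C(1 − cos 151°) = 4.5484 pm
λ' = 7.8406 pm → p' = h/λ' = 8.4510e-23 kg·m/s

The scattered photon makes angle θ = 151° with the incident direction, so by the law of cosines:
|p⃗_e|² = p₀² + p'² − 2p₀p'cos θ
|p⃗_e|² = (2.0127e-22)² + (8.4510e-23)² − 2·2.0127e-22·8.4510e-23·cos(151°)
|p⃗_e| = 2.7821e-22 kg·m/s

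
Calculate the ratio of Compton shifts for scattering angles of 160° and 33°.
160° produces the larger shift by a factor of 12.023

Calculate both shifts using Δλ = λ_C(1 - cos θ):

For θ₁ = 33°:
Δλ₁ = 2.4263 × (1 - cos(33°))
Δλ₁ = 2.4263 × 0.1613
Δλ₁ = 0.3914 pm

For θ₂ = 160°:
Δλ₂ = 2.4263 × (1 - cos(160°))
Δλ₂ = 2.4263 × 1.9397
Δλ₂ = 4.7063 pm

The 160° angle produces the larger shift.
Ratio: 4.7063/0.3914 = 12.023

(Intermediate values are shown rounded; full precision is carried through to the final answer.)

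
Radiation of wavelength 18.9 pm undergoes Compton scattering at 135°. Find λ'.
23.0420 pm

Using the Compton formula: λ' = λ + λ_C(1 − cos θ)

For θ = 135°, cos θ = -√2/2 (exact) ≈ -0.7071, so:
1 − cos 135° = 1 − (-√2/2) ≈ 1.7071

Δλ = λ_C × 1.7071 = 2.4263 × 1.7071 = 4.1420 pm

λ' = 18.9 + 4.1420 = 23.0420 pm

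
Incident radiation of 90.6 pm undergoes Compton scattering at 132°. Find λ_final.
94.6498 pm

Using the Compton scattering formula:
λ' = λ + Δλ = λ + λ_C(1 - cos θ)

Given:
- Initial wavelength λ = 90.6 pm
- Scattering angle θ = 132°
- Compton wavelength λ_C ≈ 2.4263 pm

Calculate the shift:
Δλ = 2.4263 × (1 - cos(132°))
Δλ = 2.4263 × 1.6691
Δλ = 4.0498 pm

Final wavelength:
λ' = 90.6 + 4.0498 = 94.6498 pm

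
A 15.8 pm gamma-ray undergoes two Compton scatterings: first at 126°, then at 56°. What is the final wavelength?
20.7220 pm

Apply Compton shift twice:

First scattering at θ₁ = 126°:
Δλ₁ = λ_C(1 - cos(126°))
Δλ₁ = 2.4263 × 1.5878
Δλ₁ = 3.8525 pm

After first scattering:
λ₁ = 15.8 + 3.8525 = 19.6525 pm

Second scattering at θ₂ = 56°:
Δλ₂ = λ_C(1 - cos(56°))
Δλ₂ = 2.4263 × 0.4408
Δλ₂ = 1.0695 pm

Final wavelength:
λ₂ = 19.6525 + 1.0695 = 20.7220 pm

Total shift: Δλ_total = 3.8525 + 1.0695 = 4.9220 pm

(Intermediate values are shown rounded; full precision is carried through to the final answer.)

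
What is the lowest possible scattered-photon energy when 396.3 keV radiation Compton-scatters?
155.3460 keV (at θ = 180°)

The scattered photon has minimum energy when its wavelength is maximum, i.e., when the Compton shift Δλ = λ_C(1 − cos θ) is maximum. This occurs at θ = 180° (backscattering), giving Δλ_max = 2λ_C = 4.8526 pm.

Initial wavelength: λ₀ = hc/E₀ = 3.1285 pm
Maximum final wavelength: λ'_max = λ₀ + 2λ_C = 3.1285 + 4.8526 = 7.9812 pm
Minimum final energy: E'_min = hc/λ'_max = 155.3460 keV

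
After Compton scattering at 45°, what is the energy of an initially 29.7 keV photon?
29.2029 keV

First convert energy to wavelength:
λ = hc/E, with hc ≈ 1239.842 keV·pm (i.e. 1239.842 eV·nm)

For E = 29.7 keV = 29700 eV:
λ = 1239.842 keV·pm / 29.7 keV
λ = 41.7455 pm

Calculate the Compton shift:
Δλ = λ_C(1 - cos(45°)) = 2.4263 × 0.2929
Δλ = 0.7106 pm

Final wavelength:
λ' = 41.7455 + 0.7106 = 42.4562 pm

Final energy:
E' = hc/λ' = 1239.842 / 42.4562 = 29.2029 keV

(Intermediate values are shown rounded; full precision is carried through to the final answer.)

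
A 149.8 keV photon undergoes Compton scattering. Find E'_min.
94.4334 keV (at θ = 180°)

The scattered photon has minimum energy when its wavelength is maximum, i.e., when the Compton shift Δλ = λ_C(1 − cos θ) is maximum. This occurs at θ = 180° (backscattering), giving Δλ_max = 2λ_C = 4.8526 pm.

Initial wavelength: λ₀ = hc/E₀ = 8.2766 pm
Maximum final wavelength: λ'_max = λ₀ + 2λ_C = 8.2766 + 4.8526 = 13.1293 pm
Minimum final energy: E'_min = hc/λ'_max = 94.4334 keV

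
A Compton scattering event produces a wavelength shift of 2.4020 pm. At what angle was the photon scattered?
89.43°

From the Compton formula Δλ = λ_C(1 - cos θ), we can solve for θ:

cos θ = 1 - Δλ/λ_C

Given:
- Δλ = 2.4020 pm
- λ_C = h/(m_e·c) ≈ 2.42631024 pm

cos θ = 1 - 2.4020/2.42631024
cos θ = 1 - 0.989981
cos θ = 0.010019

θ = arccos(0.010019)
θ = 89.43°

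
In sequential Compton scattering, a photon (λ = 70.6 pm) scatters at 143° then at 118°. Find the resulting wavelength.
78.5294 pm

Apply Compton shift twice:

First scattering at θ₁ = 143°:
Δλ₁ = λ_C(1 - cos(143°))
Δλ₁ = 2.4263 × 1.7986
Δλ₁ = 4.3640 pm

After first scattering:
λ₁ = 70.6 + 4.3640 = 74.9640 pm

Second scattering at θ₂ = 118°:
Δλ₂ = λ_C(1 - cos(118°))
Δλ₂ = 2.4263 × 1.4695
Δλ₂ = 3.5654 pm

Final wavelength:
λ₂ = 74.9640 + 3.5654 = 78.5294 pm

Total shift: Δλ_total = 4.3640 + 3.5654 = 7.9294 pm

(Intermediate values are shown rounded; full precision is carried through to the final answer.)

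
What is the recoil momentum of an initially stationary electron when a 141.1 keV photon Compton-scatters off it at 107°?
1.0595e-22 kg·m/s

The electron is initially at rest, so by conservation of momentum:
p⃗_e = p⃗₀ − p⃗'  (incident photon momentum minus scattered photon momentum)

Photon momentum magnitudes (p = h/λ = E/c):
λ₀ = hc/E₀ = 8.7870 pm → p₀ = h/λ₀ = 7.5408e-23 kg·m/s
Δλ = λ_C(1 − cos 107°) = 3.1357 pm
λ' = 11.9227 pm → p' = h/λ' = 5.5575e-23 kg·m/s

The scattered photon makes angle θ = 107° with the incident direction, so by the law of cosines:
|p⃗_e|² = p₀² + p'² − 2p₀p'cos θ
|p⃗_e|² = (7.5408e-23)² + (5.5575e-23)² − 2·7.5408e-23·5.5575e-23·cos(107°)
|p⃗_e| = 1.0595e-22 kg·m/s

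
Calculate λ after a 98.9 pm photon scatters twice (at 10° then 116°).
102.4268 pm

Apply Compton shift twice:

First scattering at θ₁ = 10°:
Δλ₁ = λ_C(1 - cos(10°))
Δλ₁ = 2.4263 × 0.0152
Δλ₁ = 0.0369 pm

After first scattering:
λ₁ = 98.9 + 0.0369 = 98.9369 pm

Second scattering at θ₂ = 116°:
Δλ₂ = λ_C(1 - cos(116°))
Δλ₂ = 2.4263 × 1.4384
Δλ₂ = 3.4899 pm

Final wavelength:
λ₂ = 98.9369 + 3.4899 = 102.4268 pm

Total shift: Δλ_total = 0.0369 + 3.4899 = 3.5268 pm

(Intermediate values are shown rounded; full precision is carried through to the final answer.)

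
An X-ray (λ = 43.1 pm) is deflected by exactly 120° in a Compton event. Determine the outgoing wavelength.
46.7395 pm

Using the Compton formula: λ' = λ + λ_C(1 − cos θ)

For θ = 120°, cos θ = -1/2 (exact) = -0.5000, so:
1 − cos 120° = 1 − (-1/2) = 1.5000

Δλ = λ_C × 1.5000 = 2.4263 × 1.5000 = 3.6395 pm

λ' = 43.1 + 3.6395 = 46.7395 pm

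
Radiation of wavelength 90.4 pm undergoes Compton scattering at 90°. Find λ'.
92.8263 pm

Using the Compton formula: λ' = λ + λ_C(1 − cos θ)

For θ = 90°, cos θ = 0 (exact) = 0.0000, so:
1 − cos 90° = 1 − (0) = 1.0000

Δλ = λ_C × 1.0000 = 2.4263 × 1.0000 = 2.4263 pm

λ' = 90.4 + 2.4263 = 92.8263 pm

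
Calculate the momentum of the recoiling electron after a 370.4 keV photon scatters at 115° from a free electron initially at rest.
2.5493e-22 kg·m/s

The electron is initially at rest, so by conservation of momentum:
p⃗_e = p⃗₀ − p⃗'  (incident photon momentum minus scattered photon momentum)

Photon momentum magnitudes (p = h/λ = E/c):
λ₀ = hc/E₀ = 3.3473 pm → p₀ = h/λ₀ = 1.9795e-22 kg·m/s
Δλ = λ_C(1 − cos 115°) = 3.4517 pm
λ' = 6.7990 pm → p' = h/λ' = 9.7456e-23 kg·m/s

The scattered photon makes angle θ = 115° with the incident direction, so by the law of cosines:
|p⃗_e|² = p₀² + p'² − 2p₀p'cos θ
|p⃗_e|² = (1.9795e-22)² + (9.7456e-23)² − 2·1.9795e-22·9.7456e-23·cos(115°)
|p⃗_e| = 2.5493e-22 kg·m/s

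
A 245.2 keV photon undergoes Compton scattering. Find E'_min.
125.1219 keV (at θ = 180°)

The scattered photon has minimum energy when its wavelength is maximum, i.e., when the Compton shift Δλ = λ_C(1 − cos θ) is maximum. This occurs at θ = 180° (backscattering), giving Δλ_max = 2λ_C = 4.8526 pm.

Initial wavelength: λ₀ = hc/E₀ = 5.0565 pm
Maximum final wavelength: λ'_max = λ₀ + 2λ_C = 5.0565 + 4.8526 = 9.9091 pm
Minimum final energy: E'_min = hc/λ'_max = 125.1219 keV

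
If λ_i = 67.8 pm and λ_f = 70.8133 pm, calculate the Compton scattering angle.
104.00°

First find the wavelength shift:
Δλ = λ' - λ = 70.8133 - 67.8 = 3.0133 pm

Using Δλ = λ_C(1 - cos θ), with λ_C = h/(m_e·c) ≈ 2.42631024 pm:
cos θ = 1 - Δλ/λ_C
cos θ = 1 - 3.0133/2.42631024
cos θ = -0.241927

θ = arccos(-0.241927)
θ = 104.00°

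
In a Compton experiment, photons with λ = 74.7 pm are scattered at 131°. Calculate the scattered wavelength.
78.7181 pm

Using the Compton scattering formula:
λ' = λ + Δλ = λ + λ_C(1 - cos θ)

Given:
- Initial wavelength λ = 74.7 pm
- Scattering angle θ = 131°
- Compton wavelength λ_C ≈ 2.4263 pm

Calculate the shift:
Δλ = 2.4263 × (1 - cos(131°))
Δλ = 2.4263 × 1.6561
Δλ = 4.0181 pm

Final wavelength:
λ' = 74.7 + 4.0181 = 78.7181 pm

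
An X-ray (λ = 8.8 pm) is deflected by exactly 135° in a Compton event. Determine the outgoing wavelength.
12.9420 pm

Using the Compton formula: λ' = λ + λ_C(1 − cos θ)

For θ = 135°, cos θ = -√2/2 (exact) ≈ -0.7071, so:
1 − cos 135° = 1 − (-√2/2) ≈ 1.7071

Δλ = λ_C × 1.7071 = 2.4263 × 1.7071 = 4.1420 pm

λ' = 8.8 + 4.1420 = 12.9420 pm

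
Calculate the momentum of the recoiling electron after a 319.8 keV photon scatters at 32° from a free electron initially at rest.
9.1250e-23 kg·m/s

The electron is initially at rest, so by conservation of momentum:
p⃗_e = p⃗₀ − p⃗'  (incident photon momentum minus scattered photon momentum)

Photon momentum magnitudes (p = h/λ = E/c):
λ₀ = hc/E₀ = 3.8769 pm → p₀ = h/λ₀ = 1.7091e-22 kg·m/s
Δλ = λ_C(1 − cos 32°) = 0.3687 pm
λ' = 4.2456 pm → p' = h/λ' = 1.5607e-22 kg·m/s

The scattered photon makes angle θ = 32° with the incident direction, so by the law of cosines:
|p⃗_e|² = p₀² + p'² − 2p₀p'cos θ
|p⃗_e|² = (1.7091e-22)² + (1.5607e-22)² − 2·1.7091e-22·1.5607e-22·cos(32°)
|p⃗_e| = 9.1250e-23 kg·m/s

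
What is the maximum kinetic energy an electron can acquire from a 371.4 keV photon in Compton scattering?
220.0320 keV

Maximum energy transfer occurs at θ = 180° (backscattering).

Initial photon: E₀ = 371.4 keV → λ₀ = 3.3383 pm

Maximum Compton shift (at 180°):
Δλ_max = 2λ_C = 2 × 2.4263 = 4.8526 pm

Final wavelength:
λ' = 3.3383 + 4.8526 = 8.1909 pm

Minimum photon energy (maximum energy to electron):
E'_min = hc/λ' = 151.3680 keV

Maximum electron kinetic energy:
K_max = E₀ - E'_min = 371.4000 - 151.3680 = 220.0320 keV

(Intermediate values are shown rounded; full precision is carried through to the final answer.)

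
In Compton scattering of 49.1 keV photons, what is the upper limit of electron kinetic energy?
7.9147 keV

Maximum energy transfer occurs at θ = 180° (backscattering).

Initial photon: E₀ = 49.1 keV → λ₀ = 25.2514 pm

Maximum Compton shift (at 180°):
Δλ_max = 2λ_C = 2 × 2.4263 = 4.8526 pm

Final wavelength:
λ' = 25.2514 + 4.8526 = 30.1040 pm

Minimum photon energy (maximum energy to electron):
E'_min = hc/λ' = 41.1853 keV

Maximum electron kinetic energy:
K_max = E₀ - E'_min = 49.1000 - 41.1853 = 7.9147 keV

(Intermediate values are shown rounded; full precision is carried through to the final answer.)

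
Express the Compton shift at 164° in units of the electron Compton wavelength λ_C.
1.9613 λ_C

The Compton shift formula is:
Δλ = λ_C(1 - cos θ)

Dividing both sides by λ_C:
Δλ/λ_C = 1 - cos θ

For θ = 164°:
Δλ/λ_C = 1 - cos(164°)
Δλ/λ_C = 1 - -0.9613
Δλ/λ_C = 1.9613

This means the shift is 1.9613 × λ_C = 4.7586 pm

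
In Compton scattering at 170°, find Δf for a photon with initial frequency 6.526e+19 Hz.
3.340e+19 Hz (decrease)

Convert frequency to wavelength (c = 299792458 m/s):
λ₀ = c/f₀ = 299792458/6.526e+19 = 4.5938164e-12 m = 4.5938 pm

Calculate Compton shift:
Δλ = λ_C(1 - cos(170°)) = 4.8158 pm

Final wavelength:
λ' = λ₀ + Δλ = 4.5938 + 4.8158 = 9.4096 pm

Final frequency:
f' = c/λ' = 299792458/9.4095758e-12 = 3.1860359e+19 Hz

Frequency shift (decrease):
Δf = f₀ - f' = 6.526e+19 - 3.1860359e+19 = 3.340e+19 Hz

(Intermediate values are shown rounded; full precision is carried through to the final answer.)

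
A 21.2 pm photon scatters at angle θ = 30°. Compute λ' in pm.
21.5251 pm

Using the Compton scattering formula:
λ' = λ + Δλ = λ + λ_C(1 - cos θ)

Given:
- Initial wavelength λ = 21.2 pm
- Scattering angle θ = 30°
- Compton wavelength λ_C ≈ 2.4263 pm

Calculate the shift:
Δλ = 2.4263 × (1 - cos(30°))
Δλ = 2.4263 × 0.1340
Δλ = 0.3251 pm

Final wavelength:
λ' = 21.2 + 0.3251 = 21.5251 pm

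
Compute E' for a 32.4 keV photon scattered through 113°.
29.7745 keV

First convert energy to wavelength:
λ = hc/E, with hc ≈ 1239.842 keV·pm (i.e. 1239.842 eV·nm)

For E = 32.4 keV = 32400 eV:
λ = 1239.842 keV·pm / 32.4 keV
λ = 38.2667 pm

Calculate the Compton shift:
Δλ = λ_C(1 - cos(113°)) = 2.4263 × 1.3907
Δλ = 3.3743 pm

Final wavelength:
λ' = 38.2667 + 3.3743 = 41.6411 pm

Final energy:
E' = hc/λ' = 1239.842 / 41.6411 = 29.7745 keV

(Intermediate values are shown rounded; full precision is carried through to the final answer.)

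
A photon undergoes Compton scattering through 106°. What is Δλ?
3.0951 pm

Using the Compton scattering formula:
Δλ = λ_C(1 - cos θ)

where λ_C = h/(m_e·c) ≈ 2.4263 pm is the Compton wavelength of an electron.

For θ = 106°:
cos(106°) = -0.2756
1 - cos(106°) = 1.2756

Δλ = 2.4263 × 1.2756
Δλ = 3.0951 pm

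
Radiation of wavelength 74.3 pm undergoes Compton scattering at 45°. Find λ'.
75.0106 pm

Using the Compton formula: λ' = λ + λ_C(1 − cos θ)

For θ = 45°, cos θ = √2/2 (exact) ≈ 0.7071, so:
1 − cos 45° = 1 − (√2/2) ≈ 0.2929

Δλ = λ_C × 0.2929 = 2.4263 × 0.2929 = 0.7106 pm

λ' = 74.3 + 0.7106 = 75.0106 pm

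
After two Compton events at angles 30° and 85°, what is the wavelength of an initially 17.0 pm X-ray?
19.5399 pm

Apply Compton shift twice:

First scattering at θ₁ = 30°:
Δλ₁ = λ_C(1 - cos(30°))
Δλ₁ = 2.4263 × 0.1340
Δλ₁ = 0.3251 pm

After first scattering:
λ₁ = 17.0 + 0.3251 = 17.3251 pm

Second scattering at θ₂ = 85°:
Δλ₂ = λ_C(1 - cos(85°))
Δλ₂ = 2.4263 × 0.9128
Δλ₂ = 2.2148 pm

Final wavelength:
λ₂ = 17.3251 + 2.2148 = 19.5399 pm

Total shift: Δλ_total = 0.3251 + 2.2148 = 2.5399 pm

(Intermediate values are shown rounded; full precision is carried through to the final answer.)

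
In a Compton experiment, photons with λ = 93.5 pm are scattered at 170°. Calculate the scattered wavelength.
98.3158 pm

Using the Compton scattering formula:
λ' = λ + Δλ = λ + λ_C(1 - cos θ)

Given:
- Initial wavelength λ = 93.5 pm
- Scattering angle θ = 170°
- Compton wavelength λ_C ≈ 2.4263 pm

Calculate the shift:
Δλ = 2.4263 × (1 - cos(170°))
Δλ = 2.4263 × 1.9848
Δλ = 4.8158 pm

Final wavelength:
λ' = 93.5 + 4.8158 = 98.3158 pm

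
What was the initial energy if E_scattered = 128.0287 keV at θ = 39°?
135.5999 keV

Convert final energy to wavelength (hc ≈ 1239.842 keV·pm):
λ' = hc/E' = 1239.842 / 128.0287 = 9.6841 pm

Calculate the Compton shift:
Δλ = λ_C(1 - cos(39°))
Δλ = 2.4263 × (1 - cos(39°))
Δλ = 0.5407 pm

Initial wavelength:
λ = λ' - Δλ = 9.6841 - 0.5407 = 9.1434 pm

Initial energy:
E = hc/λ = 1239.842 / 9.1434 = 135.5999 keV

(Intermediate values are shown rounded; full precision is carried through to the final answer.)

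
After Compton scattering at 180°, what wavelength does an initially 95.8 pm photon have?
100.6526 pm

Using the Compton formula: λ' = λ + λ_C(1 − cos θ)

For θ = 180°, cos θ = -1 (exact) = -1.0000, so:
1 − cos 180° = 1 − (-1) = 2.0000

Δλ = λ_C × 2.0000 = 2.4263 × 2.0000 = 4.8526 pm

λ' = 95.8 + 4.8526 = 100.6526 pm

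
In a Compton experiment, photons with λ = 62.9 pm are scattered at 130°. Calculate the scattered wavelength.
66.8859 pm

Using the Compton scattering formula:
λ' = λ + Δλ = λ + λ_C(1 - cos θ)

Given:
- Initial wavelength λ = 62.9 pm
- Scattering angle θ = 130°
- Compton wavelength λ_C ≈ 2.4263 pm

Calculate the shift:
Δλ = 2.4263 × (1 - cos(130°))
Δλ = 2.4263 × 1.6428
Δλ = 3.9859 pm

Final wavelength:
λ' = 62.9 + 3.9859 = 66.8859 pm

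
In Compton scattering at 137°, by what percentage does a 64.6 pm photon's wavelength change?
6.5028%

Calculate the Compton shift:
Δλ = λ_C(1 - cos(137°))
Δλ = 2.4263 × (1 - cos(137°))
Δλ = 2.4263 × 1.7314
Δλ = 4.2008 pm

Percentage change:
(Δλ/λ₀) × 100 = (4.2008/64.6) × 100
= 6.5028%

(Intermediate values are shown rounded; full precision is carried through to the final answer.)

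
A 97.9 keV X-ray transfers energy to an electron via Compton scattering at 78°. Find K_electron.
12.8991 keV

By energy conservation: K_e = E_initial - E_final

First find the scattered photon energy:
Initial wavelength: λ = hc/E = 12.6644 pm
Compton shift: Δλ = λ_C(1 - cos(78°)) = 1.9219 pm
Final wavelength: λ' = 12.6644 + 1.9219 = 14.5862 pm
Final photon energy: E' = hc/λ' = 85.0009 keV

Electron kinetic energy:
K_e = E - E' = 97.9000 - 85.0009 = 12.8991 keV

(Intermediate values are shown rounded; full precision is carried through to the final answer.)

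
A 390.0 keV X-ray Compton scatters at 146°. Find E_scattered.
162.7753 keV

First convert energy to wavelength:
λ = hc/E, with hc ≈ 1239.842 keV·pm (i.e. 1239.842 eV·nm)

For E = 390.0 keV = 390000 eV:
λ = 1239.842 keV·pm / 390.0 keV
λ = 3.1791 pm

Calculate the Compton shift:
Δλ = λ_C(1 - cos(146°)) = 2.4263 × 1.8290
Δλ = 4.4378 pm

Final wavelength:
λ' = 3.1791 + 4.4378 = 7.6169 pm

Final energy:
E' = hc/λ' = 1239.842 / 7.6169 = 162.7753 keV

(Intermediate values are shown rounded; full precision is carried through to the final answer.)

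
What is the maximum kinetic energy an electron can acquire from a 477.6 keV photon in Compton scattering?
311.1471 keV

Maximum energy transfer occurs at θ = 180° (backscattering).

Initial photon: E₀ = 477.6 keV → λ₀ = 2.5960 pm

Maximum Compton shift (at 180°):
Δλ_max = 2λ_C = 2 × 2.4263 = 4.8526 pm

Final wavelength:
λ' = 2.5960 + 4.8526 = 7.4486 pm

Minimum photon energy (maximum energy to electron):
E'_min = hc/λ' = 166.4529 keV

Maximum electron kinetic energy:
K_max = E₀ - E'_min = 477.6000 - 166.4529 = 311.1471 keV

(Intermediate values are shown rounded; full precision is carried through to the final answer.)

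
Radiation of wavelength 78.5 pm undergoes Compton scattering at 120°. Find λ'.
82.1395 pm

Using the Compton formula: λ' = λ + λ_C(1 − cos θ)

For θ = 120°, cos θ = -1/2 (exact) = -0.5000, so:
1 − cos 120° = 1 − (-1/2) = 1.5000

Δλ = λ_C × 1.5000 = 2.4263 × 1.5000 = 3.6395 pm

λ' = 78.5 + 3.6395 = 82.1395 pm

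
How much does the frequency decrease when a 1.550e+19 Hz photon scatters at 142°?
2.840e+18 Hz (decrease)

Convert frequency to wavelength (c = 299792458 m/s):
λ₀ = c/f₀ = 299792458/1.550e+19 = 1.9341449e-11 m = 19.3414 pm

Calculate Compton shift:
Δλ = λ_C(1 - cos(142°)) = 4.3383 pm

Final wavelength:
λ' = λ₀ + Δλ = 19.3414 + 4.3383 = 23.6797 pm

Final frequency:
f' = c/λ' = 299792458/2.3679718e-11 = 1.2660305e+19 Hz

Frequency shift (decrease):
Δf = f₀ - f' = 1.550e+19 - 1.2660305e+19 = 2.840e+18 Hz

(Intermediate values are shown rounded; full precision is carried through to the final answer.)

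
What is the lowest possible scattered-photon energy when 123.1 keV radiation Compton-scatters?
83.0746 keV (at θ = 180°)

The scattered photon has minimum energy when its wavelength is maximum, i.e., when the Compton shift Δλ = λ_C(1 − cos θ) is maximum. This occurs at θ = 180° (backscattering), giving Δλ_max = 2λ_C = 4.8526 pm.

Initial wavelength: λ₀ = hc/E₀ = 10.0718 pm
Maximum final wavelength: λ'_max = λ₀ + 2λ_C = 10.0718 + 4.8526 = 14.9244 pm
Minimum final energy: E'_min = hc/λ'_max = 83.0746 keV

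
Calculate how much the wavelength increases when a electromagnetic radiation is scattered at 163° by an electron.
4.7466 pm

Using the Compton scattering formula:
Δλ = λ_C(1 - cos θ)

where λ_C = h/(m_e·c) ≈ 2.4263 pm is the Compton wavelength of an electron.

For θ = 163°:
cos(163°) = -0.9563
1 - cos(163°) = 1.9563

Δλ = 2.4263 × 1.9563
Δλ = 4.7466 pm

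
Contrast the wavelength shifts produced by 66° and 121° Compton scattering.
121° produces the larger shift by a factor of 2.554

Calculate both shifts using Δλ = λ_C(1 - cos θ):

For θ₁ = 66°:
Δλ₁ = 2.4263 × (1 - cos(66°))
Δλ₁ = 2.4263 × 0.5933
Δλ₁ = 1.4394 pm

For θ₂ = 121°:
Δλ₂ = 2.4263 × (1 - cos(121°))
Δλ₂ = 2.4263 × 1.5150
Δλ₂ = 3.6760 pm

The 121° angle produces the larger shift.
Ratio: 3.6760/1.4394 = 2.554

(Intermediate values are shown rounded; full precision is carried through to the final answer.)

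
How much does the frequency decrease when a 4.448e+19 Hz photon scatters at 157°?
1.818e+19 Hz (decrease)

Convert frequency to wavelength (c = 299792458 m/s):
λ₀ = c/f₀ = 299792458/4.448e+19 = 6.7399384e-12 m = 6.7399 pm

Calculate Compton shift:
Δλ = λ_C(1 - cos(157°)) = 4.6597 pm

Final wavelength:
λ' = λ₀ + Δλ = 6.7399 + 4.6597 = 11.3997 pm

Final frequency:
f' = c/λ' = 299792458/1.1399679e-11 = 2.6298325e+19 Hz

Frequency shift (decrease):
Δf = f₀ - f' = 4.448e+19 - 2.6298325e+19 = 1.818e+19 Hz

(Intermediate values are shown rounded; full precision is carried through to the final answer.)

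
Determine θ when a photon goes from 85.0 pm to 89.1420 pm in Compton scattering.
135.00°

First find the wavelength shift:
Δλ = λ' - λ = 89.1420 - 85.0 = 4.1420 pm

Using Δλ = λ_C(1 - cos θ), with λ_C = h/(m_e·c) ≈ 2.42631024 pm:
cos θ = 1 - Δλ/λ_C
cos θ = 1 - 4.1420/2.42631024
cos θ = -0.707119

θ = arccos(-0.707119)
θ = 135.00°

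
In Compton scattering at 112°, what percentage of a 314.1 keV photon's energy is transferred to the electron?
0.4580 (or 45.80%)

Calculate initial and final photon energies:

Initial: E₀ = 314.1 keV → λ₀ = 3.9473 pm
Compton shift: Δλ = 3.3352 pm
Final wavelength: λ' = 7.2825 pm
Final energy: E' = 170.2494 keV

Fractional energy loss:
(E₀ - E')/E₀ = (314.1000 - 170.2494)/314.1000
= 143.8506/314.1000
= 0.4580
= 45.80%

(Intermediate values are shown rounded; full precision is carried through to the final answer.)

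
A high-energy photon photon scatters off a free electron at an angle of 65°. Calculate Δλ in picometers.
1.4009 pm

Using the Compton scattering formula:
Δλ = λ_C(1 - cos θ)

where λ_C = h/(m_e·c) ≈ 2.4263 pm is the Compton wavelength of an electron.

For θ = 65°:
cos(65°) = 0.4226
1 - cos(65°) = 0.5774

Δλ = 2.4263 × 0.5774
Δλ = 1.4009 pm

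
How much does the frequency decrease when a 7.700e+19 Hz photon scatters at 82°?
2.688e+19 Hz (decrease)

Convert frequency to wavelength (c = 299792458 m/s):
λ₀ = c/f₀ = 299792458/7.700e+19 = 3.8934085e-12 m = 3.8934 pm

Calculate Compton shift:
Δλ = λ_C(1 - cos(82°)) = 2.0886 pm

Final wavelength:
λ' = λ₀ + Δλ = 3.8934 + 2.0886 = 5.9820 pm

Final frequency:
f' = c/λ' = 299792458/5.9820417e-12 = 5.0115408e+19 Hz

Frequency shift (decrease):
Δf = f₀ - f' = 7.700e+19 - 5.0115408e+19 = 2.688e+19 Hz

(Intermediate values are shown rounded; full precision is carried through to the final answer.)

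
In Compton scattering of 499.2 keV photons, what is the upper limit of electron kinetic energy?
330.1985 keV

Maximum energy transfer occurs at θ = 180° (backscattering).

Initial photon: E₀ = 499.2 keV → λ₀ = 2.4837 pm

Maximum Compton shift (at 180°):
Δλ_max = 2λ_C = 2 × 2.4263 = 4.8526 pm

Final wavelength:
λ' = 2.4837 + 4.8526 = 7.3363 pm

Minimum photon energy (maximum energy to electron):
E'_min = hc/λ' = 169.0015 keV

Maximum electron kinetic energy:
K_max = E₀ - E'_min = 499.2000 - 169.0015 = 330.1985 keV

(Intermediate values are shown rounded; full precision is carried through to the final answer.)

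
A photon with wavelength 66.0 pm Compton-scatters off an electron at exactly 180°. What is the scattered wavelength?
70.8526 pm

Using the Compton formula: λ' = λ + λ_C(1 − cos θ)

For θ = 180°, cos θ = -1 (exact) = -1.0000, so:
1 − cos 180° = 1 − (-1) = 2.0000

Δλ = λ_C × 2.0000 = 2.4263 × 2.0000 = 4.8526 pm

λ' = 66.0 + 4.8526 = 70.8526 pm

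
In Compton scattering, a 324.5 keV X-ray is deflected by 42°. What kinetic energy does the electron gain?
45.5068 keV

By energy conservation: K_e = E_initial - E_final

First find the scattered photon energy:
Initial wavelength: λ = hc/E = 3.8208 pm
Compton shift: Δλ = λ_C(1 - cos(42°)) = 0.6232 pm
Final wavelength: λ' = 3.8208 + 0.6232 = 4.4440 pm
Final photon energy: E' = hc/λ' = 278.9932 keV

Electron kinetic energy:
K_e = E - E' = 324.5000 - 278.9932 = 45.5068 keV

(Intermediate values are shown rounded; full precision is carried through to the final answer.)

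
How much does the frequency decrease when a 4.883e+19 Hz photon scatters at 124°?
1.862e+19 Hz (decrease)

Convert frequency to wavelength (c = 299792458 m/s):
λ₀ = c/f₀ = 299792458/4.883e+19 = 6.1395138e-12 m = 6.1395 pm

Calculate Compton shift:
Δλ = λ_C(1 - cos(124°)) = 3.7831 pm

Final wavelength:
λ' = λ₀ + Δλ = 6.1395 + 3.7831 = 9.9226 pm

Final frequency:
f' = c/λ' = 299792458/9.9225995e-12 = 3.0213097e+19 Hz

Frequency shift (decrease):
Δf = f₀ - f' = 4.883e+19 - 3.0213097e+19 = 1.862e+19 Hz

(Intermediate values are shown rounded; full precision is carried through to the final answer.)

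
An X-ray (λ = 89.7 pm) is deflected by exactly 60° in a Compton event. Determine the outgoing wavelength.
90.9132 pm

Using the Compton formula: λ' = λ + λ_C(1 − cos θ)

For θ = 60°, cos θ = 1/2 (exact) = 0.5000, so:
1 − cos 60° = 1 − (1/2) = 0.5000

Δλ = λ_C × 0.5000 = 2.4263 × 0.5000 = 1.2132 pm

λ' = 89.7 + 1.2132 = 90.9132 pm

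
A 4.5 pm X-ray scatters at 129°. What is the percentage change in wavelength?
87.8497%

Calculate the Compton shift:
Δλ = λ_C(1 - cos(129°))
Δλ = 2.4263 × (1 - cos(129°))
Δλ = 2.4263 × 1.6293
Δλ = 3.9532 pm

Percentage change:
(Δλ/λ₀) × 100 = (3.9532/4.5) × 100
= 87.8497%

(Intermediate values are shown rounded; full precision is carried through to the final answer.)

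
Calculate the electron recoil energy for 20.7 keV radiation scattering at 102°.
0.9656 keV

By energy conservation: K_e = E_initial - E_final

First find the scattered photon energy:
Initial wavelength: λ = hc/E = 59.8957 pm
Compton shift: Δλ = λ_C(1 - cos(102°)) = 2.9308 pm
Final wavelength: λ' = 59.8957 + 2.9308 = 62.8265 pm
Final photon energy: E' = hc/λ' = 19.7344 keV

Electron kinetic energy:
K_e = E - E' = 20.7000 - 19.7344 = 0.9656 keV

(Intermediate values are shown rounded; full precision is carried through to the final answer.)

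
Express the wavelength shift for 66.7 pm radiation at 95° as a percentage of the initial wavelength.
3.9547%

Calculate the Compton shift:
Δλ = λ_C(1 - cos(95°))
Δλ = 2.4263 × (1 - cos(95°))
Δλ = 2.4263 × 1.0872
Δλ = 2.6378 pm

Percentage change:
(Δλ/λ₀) × 100 = (2.6378/66.7) × 100
= 3.9547%

(Intermediate values are shown rounded; full precision is carried through to the final answer.)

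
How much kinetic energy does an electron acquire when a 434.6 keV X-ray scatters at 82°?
183.6944 keV

By energy conservation: K_e = E_initial - E_final

First find the scattered photon energy:
Initial wavelength: λ = hc/E = 2.8528 pm
Compton shift: Δλ = λ_C(1 - cos(82°)) = 2.0886 pm
Final wavelength: λ' = 2.8528 + 2.0886 = 4.9415 pm
Final photon energy: E' = hc/λ' = 250.9056 keV

Electron kinetic energy:
K_e = E - E' = 434.6000 - 250.9056 = 183.6944 keV

(Intermediate values are shown rounded; full precision is carried through to the final answer.)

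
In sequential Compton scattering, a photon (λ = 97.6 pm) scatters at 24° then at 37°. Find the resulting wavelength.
98.2983 pm

Apply Compton shift twice:

First scattering at θ₁ = 24°:
Δλ₁ = λ_C(1 - cos(24°))
Δλ₁ = 2.4263 × 0.0865
Δλ₁ = 0.2098 pm

After first scattering:
λ₁ = 97.6 + 0.2098 = 97.8098 pm

Second scattering at θ₂ = 37°:
Δλ₂ = λ_C(1 - cos(37°))
Δλ₂ = 2.4263 × 0.2014
Δλ₂ = 0.4886 pm

Final wavelength:
λ₂ = 97.8098 + 0.4886 = 98.2983 pm

Total shift: Δλ_total = 0.2098 + 0.4886 = 0.6983 pm

(Intermediate values are shown rounded; full precision is carried through to the final answer.)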